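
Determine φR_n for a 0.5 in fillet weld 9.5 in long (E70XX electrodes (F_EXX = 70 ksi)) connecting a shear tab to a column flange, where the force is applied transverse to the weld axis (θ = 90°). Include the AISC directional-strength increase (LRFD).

t_e = 0.707 × 0.5 = 0.3535 in; A_we = 0.3535 × 9.5 = 3.358 in².
Directional factor: 1.0 + 0.5 sin^1.5(90°) = 1.5.
F_nw = 0.6 × 70 × 1.5 = 63 ksi.
φR_n = 0.75 × 63 × 3.358 = 158.7 kips.

φR_n ≈ 159 kips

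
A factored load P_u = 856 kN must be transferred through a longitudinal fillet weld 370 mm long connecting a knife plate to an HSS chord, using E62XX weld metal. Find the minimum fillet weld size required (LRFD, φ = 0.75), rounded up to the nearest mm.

E62XX → F_EXX = 620 MPa.
Total weld length L = 370 mm.
Required throat t_e = P_u / (φ × 0.6 F_EXX × L) = 856 / (0.75 × 0.6 × 620 × 370 × 10⁻³) = 8.292 mm.
Required leg w = t_e / 0.707 = 11.73 mm → use 12 mm.

w = 12 mm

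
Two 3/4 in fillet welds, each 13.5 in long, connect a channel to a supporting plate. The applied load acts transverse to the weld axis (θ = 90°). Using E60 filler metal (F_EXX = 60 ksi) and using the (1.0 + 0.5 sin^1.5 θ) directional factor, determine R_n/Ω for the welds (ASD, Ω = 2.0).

t_e = 0.707 × 0.75 = 0.5302 in; A_we = 0.5302 × 27 = 14.32 in².
Directional factor: 1.0 + 0.5 sin^1.5(90°) = 1.5.
F_nw = 0.6 × 60 × 1.5 = 54 ksi.
R_n/Ω = (54 × 14.32) / 2.0 = 386.6 kips.

R_n/Ω ≈ 387 kips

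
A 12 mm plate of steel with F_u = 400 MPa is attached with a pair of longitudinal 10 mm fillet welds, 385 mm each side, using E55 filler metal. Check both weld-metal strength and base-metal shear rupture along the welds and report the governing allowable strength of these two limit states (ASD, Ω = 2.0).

R_n/Ω ≈ 898 kN (weld metal governs)

E55XX → F_EXX = 550 MPa.
t_e = 0.707 × 10 = 7.07 mm; L = 770 mm.
Weld metal: R_n/Ω = (1/2.0) × 0.6 × 550 × 7.07 × 770 × 10⁻³ = 898.2 kN.
Base metal (shear rupture): R_n/Ω = (1/2.0) × 0.6 × 400 × 12 × 770 × 10⁻³ = 1109 kN.
Governing: weld metal.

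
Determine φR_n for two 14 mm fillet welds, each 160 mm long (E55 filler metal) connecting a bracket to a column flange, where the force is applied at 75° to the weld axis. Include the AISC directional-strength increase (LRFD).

φR_n ≈ 1160 kN

E55XX → F_EXX = 550 MPa.
t_e = 0.707 × 14 = 9.898 mm; A_we = 9.898 × 320 = 3167 mm².
Directional factor: 1.0 + 0.5 sin^1.5(75°) = 1.475.
F_nw = 0.6 × 550 × 1.475 = 486.6 MPa.
φR_n = 0.75 × 486.6 × 3167 × 10⁻³ = 1156 kN.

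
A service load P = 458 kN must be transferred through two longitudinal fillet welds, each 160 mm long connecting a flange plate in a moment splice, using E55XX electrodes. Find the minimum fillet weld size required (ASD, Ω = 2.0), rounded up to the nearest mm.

E55XX → F_EXX = 550 MPa.
Total weld length L = 320 mm.
Required throat t_e = P × Ω / (0.6 F_EXX × L) = 458 × 2.0 / (0.6 × 550 × 320 × 10⁻³) = 8.674 mm.
Required leg w = t_e / 0.707 = 12.27 mm → use 13 mm.

w = 13 mm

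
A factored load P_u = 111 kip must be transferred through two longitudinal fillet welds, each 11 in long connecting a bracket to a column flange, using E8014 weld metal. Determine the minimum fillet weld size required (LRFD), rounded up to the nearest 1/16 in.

w = 1/4 in

E80XX → F_EXX = 80 ksi.
Total weld length L = 22 in.
Required throat t_e = P_u / (φ × 0.6 F_EXX × L) = 111 / (0.75 × 0.6 × 80 × 22) = 0.1402 in.
Required leg w = t_e / 0.707 = 0.1982 in → use 1/4 in.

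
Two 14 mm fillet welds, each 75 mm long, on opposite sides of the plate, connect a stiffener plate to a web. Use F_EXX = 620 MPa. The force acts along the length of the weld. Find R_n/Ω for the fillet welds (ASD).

Effective throat t_e = 0.707 × 14 = 9.898 mm.
Total length L = 150 mm; A_we = 9.898 × 150 = 1485 mm².
F_nw = 0.6 F_EXX = 0.6 × 620 = 372 MPa.
R_n = 372 × 1485 × 10⁻³ = 552.3 kN; R_n/Ω = 552.3/2.0 = 276.2 kN.

R_n/Ω ≈ 276 kN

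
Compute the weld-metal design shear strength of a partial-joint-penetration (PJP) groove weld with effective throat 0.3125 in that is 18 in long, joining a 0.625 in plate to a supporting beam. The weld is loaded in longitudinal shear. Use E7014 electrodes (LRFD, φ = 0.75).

E70XX → F_EXX = 70 ksi.
Effective throat (given) t_e = 0.3125 in.
A_we = 0.3125 × 18 = 5.625 in².
F_nw = 0.6 F_EXX = 42 ksi.
φR_n = 0.75 × 42 × 5.625 = 177.2 kips.

φR_n ≈ 177 kips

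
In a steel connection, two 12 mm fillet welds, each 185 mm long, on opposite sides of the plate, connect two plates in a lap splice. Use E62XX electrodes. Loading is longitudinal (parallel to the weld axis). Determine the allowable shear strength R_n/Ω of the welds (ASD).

E62XX → F_EXX = 620 MPa.
Effective throat t_e = 0.707 × 12 = 8.484 mm.
Total length L = 370 mm; A_we = 8.484 × 370 = 3139 mm².
F_nw = 0.6 F_EXX = 0.6 × 620 = 372 MPa.
R_n = 372 × 3139 × 10⁻³ = 1168 kN; R_n/Ω = 1168/2.0 = 583.9 kN.

R_n/Ω ≈ 584 kN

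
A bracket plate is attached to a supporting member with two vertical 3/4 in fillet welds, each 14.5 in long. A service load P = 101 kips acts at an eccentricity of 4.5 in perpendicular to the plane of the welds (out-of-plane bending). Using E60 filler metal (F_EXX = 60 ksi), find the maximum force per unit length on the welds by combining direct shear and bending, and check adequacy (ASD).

L_w = 2 × 14.5 = 29 in; section modulus (unit throat) S = 2 × L²/6 = 70.08 in².
Direct shear f_v = P/L_w = 101/29 = 3.483 kip/in.
Moment M = P × e = 101 × 4.5 = 454.5 kip·in; bending f_b = M/S = 6.485 kip/in.
f_max = √(f_v² + f_b²) = √(3.483² + 6.485²) = 7.361 kip/in.
r_n/Ω = (1/2.0) × 0.6 × 60 × (0.707 × 0.75) = 9.544 kip/in → adequate.

f_max ≈ 7.36 kip/in; adequate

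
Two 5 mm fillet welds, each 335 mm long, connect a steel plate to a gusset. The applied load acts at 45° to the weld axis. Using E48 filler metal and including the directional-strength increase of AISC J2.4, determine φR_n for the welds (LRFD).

φR_n ≈ 664 kN

E48XX → F_EXX = 480 MPa.
t_e = 0.707 × 5 = 3.535 mm; A_we = 3.535 × 670 = 2368 mm².
Directional factor: 1.0 + 0.5 sin^1.5(45°) = 1.297.
F_nw = 0.6 × 480 × 1.297 = 373.6 MPa.
φR_n = 0.75 × 373.6 × 2368 × 10⁻³ = 663.7 kN.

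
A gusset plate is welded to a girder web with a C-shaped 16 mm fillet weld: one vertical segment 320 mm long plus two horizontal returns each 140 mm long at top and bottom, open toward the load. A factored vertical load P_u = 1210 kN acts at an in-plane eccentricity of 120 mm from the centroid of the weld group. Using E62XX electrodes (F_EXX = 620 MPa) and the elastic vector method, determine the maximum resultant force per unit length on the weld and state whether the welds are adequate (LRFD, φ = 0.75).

f_max ≈ 4010 N/mm; NOT adequate

Total weld length L_w = 600 mm. Treat welds as unit-width lines.
Centroid: x̄ = 2×140×70 / 600 = 32.67 mm from the vertical weld.
Polar moment about centroid: J = I_x + I_y = [320³/12 + 2×140×160²] + [320×32.67² + 2(140³/12 + 140×37.33²)] = 11090000 mm³.
Direct shear f_v = P/L_w = 1210×10³ / 600 = 2017 N/mm (vertical).
Torsion M = P·e = 1210×10³ × 120 = 145200000 N·mm.
Critical point at (x, y) = (107.3, 160) from centroid. f_tx = M·y/J = 2095 N/mm; f_ty = M·x/J = 1406 N/mm.
Resultant f_max = √[f_tx² + (f_v + f_ty)²] = √[2095² + (2017 + 1406)²] = 4013 N/mm.
Capacity per unit length: φr_n = 0.75 × 0.6 × 620 × (0.707 × 16) = 3156 N/mm.
4013 > 3156 → NOT adequate.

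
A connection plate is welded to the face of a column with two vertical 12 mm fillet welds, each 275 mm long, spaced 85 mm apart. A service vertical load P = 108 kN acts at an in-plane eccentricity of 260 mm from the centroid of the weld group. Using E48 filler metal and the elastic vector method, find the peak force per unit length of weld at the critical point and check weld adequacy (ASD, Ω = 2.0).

E48XX → F_EXX = 480 MPa.
Total weld length L_w = 550 mm. Treat welds as unit-width lines.
Polar moment about centroid: J = 2[d³/12 + d(b/2)²] = 2[275³/12 + 275×42.5²] = 4460000 mm³.
Direct shear f_v = P/L_w = 108×10³ / 550 = 196.4 N/mm (vertical).
Torsion M = P·e = 108×10³ × 260 = 28080000 N·mm.
Critical point at (x, y) = (42.5, 137.5) from centroid. f_tx = M·y/J = 865.8 N/mm; f_ty = M·x/J = 267.6 N/mm.
Resultant f_max = √[f_tx² + (f_v + f_ty)²] = √[865.8² + (196.4 + 267.6)²] = 982.3 N/mm.
Capacity per unit length: r_n/Ω = (1/2.0) × 0.6 × 480 × (0.707 × 12) = 1222 N/mm.
982.3 ≤ 1222 → adequate.

f_max ≈ 982 N/mm; adequate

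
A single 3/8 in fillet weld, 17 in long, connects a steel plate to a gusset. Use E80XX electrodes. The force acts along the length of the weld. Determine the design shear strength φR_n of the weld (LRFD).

E80XX → F_EXX = 80 ksi.
Effective throat t_e = 0.707 × 0.375 = 0.2651 in.
Total length L = 17 in; A_we = 0.2651 × 17 = 4.507 in².
F_nw = 0.6 F_EXX = 0.6 × 80 = 48 ksi.
φR_n = 0.75 × 48 × 4.507 = 162.3 kip.

φR_n ≈ 162 kip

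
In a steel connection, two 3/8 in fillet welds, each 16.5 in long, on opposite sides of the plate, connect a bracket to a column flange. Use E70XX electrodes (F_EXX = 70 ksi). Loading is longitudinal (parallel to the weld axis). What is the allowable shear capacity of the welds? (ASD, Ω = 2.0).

R_n/Ω ≈ 184 kips

Effective throat t_e = 0.707 × 0.375 = 0.2651 in.
Total length L = 33 in; A_we = 0.2651 × 33 = 8.749 in².
F_nw = 0.6 F_EXX = 0.6 × 70 = 42 ksi.
R_n = 42 × 8.749 = 367.5 kips; R_n/Ω = 367.5/2.0 = 183.7 kips.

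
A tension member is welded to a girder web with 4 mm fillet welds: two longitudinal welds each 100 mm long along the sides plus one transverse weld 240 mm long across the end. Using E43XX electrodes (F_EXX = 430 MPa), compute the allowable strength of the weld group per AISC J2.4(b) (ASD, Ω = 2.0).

t_e = 0.707 × 4 = 2.828 mm.
R_nwl = 0.6 × 430 × 2.828 × 200 × 10⁻³ = 145.9 kN (longitudinal, 2 welds).
R_nwt = 0.6 × 430 × 2.828 × 240 × 10⁻³ = 175.1 kN (transverse, base value).
(i) R_nwl + R_nwt = 321 kN; (ii) 0.85 R_nwl + 1.5 R_nwt = 386.7 kN.
R_n = max = 386.7 kN [governs: (ii)]; R_n/Ω = 193.4 kN.

R_n/Ω ≈ 193 kN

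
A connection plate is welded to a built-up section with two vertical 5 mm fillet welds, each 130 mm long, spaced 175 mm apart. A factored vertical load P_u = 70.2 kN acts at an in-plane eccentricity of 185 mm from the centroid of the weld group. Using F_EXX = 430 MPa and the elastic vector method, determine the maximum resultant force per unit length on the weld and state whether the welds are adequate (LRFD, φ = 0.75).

f_max ≈ 833 N/mm; NOT adequate

Total weld length L_w = 260 mm. Treat welds as unit-width lines.
Polar moment about centroid: J = 2[d³/12 + d(b/2)²] = 2[130³/12 + 130×87.5²] = 2357000 mm³.
Direct shear f_v = P/L_w = 70.2×10³ / 260 = 270 N/mm (vertical).
Torsion M = P·e = 70.2×10³ × 185 = 12987000 N·mm.
Critical point at (x, y) = (87.5, 65) from centroid. f_tx = M·y/J = 358.2 N/mm; f_ty = M·x/J = 482.2 N/mm.
Resultant f_max = √[f_tx² + (f_v + f_ty)²] = √[358.2² + (270 + 482.2)²] = 833.1 N/mm.
Capacity per unit length: φr_n = 0.75 × 0.6 × 430 × (0.707 × 5) = 684 N/mm.
833.1 > 684 → NOT adequate.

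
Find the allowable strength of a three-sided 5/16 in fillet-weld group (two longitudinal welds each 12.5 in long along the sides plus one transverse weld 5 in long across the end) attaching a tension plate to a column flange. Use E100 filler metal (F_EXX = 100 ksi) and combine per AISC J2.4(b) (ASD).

t_e = 0.707 × 0.3125 = 0.2209 in.
R_nwl = 0.6 × 100 × 0.2209 × 25 = 331.4 kips (longitudinal, 2 welds).
R_nwt = 0.6 × 100 × 0.2209 × 5 = 66.28 kips (transverse, base value).
(i) R_nwl + R_nwt = 397.7 kips; (ii) 0.85 R_nwl + 1.5 R_nwt = 381.1 kips.
R_n = max = 397.7 kips [governs: (i)]; R_n/Ω = 198.8 kips.

R_n/Ω ≈ 199 kips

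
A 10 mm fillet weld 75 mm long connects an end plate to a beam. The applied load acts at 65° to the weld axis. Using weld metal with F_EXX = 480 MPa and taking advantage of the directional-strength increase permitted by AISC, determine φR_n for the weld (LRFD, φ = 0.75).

φR_n ≈ 164 kN

t_e = 0.707 × 10 = 7.07 mm; A_we = 7.07 × 75 = 530.2 mm².
Directional factor: 1.0 + 0.5 sin^1.5(65°) = 1.431.
F_nw = 0.6 × 480 × 1.431 = 412.2 MPa.
φR_n = 0.75 × 412.2 × 530.2 × 10⁻³ = 163.9 kN.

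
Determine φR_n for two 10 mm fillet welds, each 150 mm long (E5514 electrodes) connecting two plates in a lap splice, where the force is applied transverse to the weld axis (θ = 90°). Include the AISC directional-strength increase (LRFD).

E55XX → F_EXX = 550 MPa.
t_e = 0.707 × 10 = 7.07 mm; A_we = 7.07 × 300 = 2121 mm².
Directional factor: 1.0 + 0.5 sin^1.5(90°) = 1.5.
F_nw = 0.6 × 550 × 1.5 = 495 MPa.
φR_n = 0.75 × 495 × 2121 × 10⁻³ = 787.4 kN.

φR_n ≈ 787 kN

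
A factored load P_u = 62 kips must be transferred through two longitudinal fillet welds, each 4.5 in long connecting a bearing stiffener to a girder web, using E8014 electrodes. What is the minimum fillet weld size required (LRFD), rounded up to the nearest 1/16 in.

w = 5/16 in

E80XX → F_EXX = 80 ksi.
Total weld length L = 9 in.
Required throat t_e = P_u / (φ × 0.6 F_EXX × L) = 62 / (0.75 × 0.6 × 80 × 9) = 0.1914 in.
Required leg w = t_e / 0.707 = 0.2707 in → use 5/16 in.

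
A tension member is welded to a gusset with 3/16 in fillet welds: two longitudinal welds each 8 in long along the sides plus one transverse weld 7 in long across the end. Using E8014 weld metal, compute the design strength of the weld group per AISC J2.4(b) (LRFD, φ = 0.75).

E80XX → F_EXX = 80 ksi.
t_e = 0.707 × 0.1875 = 0.1326 in.
R_nwl = 0.6 × 80 × 0.1326 × 16 = 101.8 kips (longitudinal, 2 welds).
R_nwt = 0.6 × 80 × 0.1326 × 7 = 44.54 kips (transverse, base value).
(i) R_nwl + R_nwt = 146.3 kips; (ii) 0.85 R_nwl + 1.5 R_nwt = 153.3 kips.
R_n = max = 153.3 kips [governs: (ii)]; φR_n = 115 kips.

φR_n ≈ 115 kips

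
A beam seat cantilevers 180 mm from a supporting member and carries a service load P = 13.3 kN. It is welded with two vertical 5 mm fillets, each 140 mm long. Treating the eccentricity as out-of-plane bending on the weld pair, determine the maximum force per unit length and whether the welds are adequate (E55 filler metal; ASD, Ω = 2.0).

E55XX → F_EXX = 550 MPa.
L_w = 2 × 140 = 280 mm; section modulus (unit throat) S = 2 × L²/6 = 6533 mm².
Direct shear f_v = P/L_w = 13.3×10³/280 = 47.5 N/mm.
Moment M = P × e = 13.3×10³ × 180 = 2394000 N·mm; bending f_b = M/S = 366.4 N/mm.
f_max = √(f_v² + f_b²) = √(47.5² + 366.4²) = 369.5 N/mm.
r_n/Ω = (1/2.0) × 0.6 × 550 × (0.707 × 5) = 583.3 N/mm → adequate.

f_max ≈ 369 N/mm; adequate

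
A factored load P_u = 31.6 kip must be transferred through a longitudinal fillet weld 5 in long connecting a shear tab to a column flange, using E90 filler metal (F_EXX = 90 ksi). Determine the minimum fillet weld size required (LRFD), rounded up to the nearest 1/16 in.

w = 1/4 in

Total weld length L = 5 in.
Required throat t_e = P_u / (φ × 0.6 F_EXX × L) = 31.6 / (0.75 × 0.6 × 90 × 5) = 0.156 in.
Required leg w = t_e / 0.707 = 0.2207 in → use 1/4 in.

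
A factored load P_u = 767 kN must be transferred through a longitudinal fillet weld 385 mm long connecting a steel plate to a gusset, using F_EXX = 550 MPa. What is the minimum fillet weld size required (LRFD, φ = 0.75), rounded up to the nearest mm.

w = 12 mm

Total weld length L = 385 mm.
Required throat t_e = P_u / (φ × 0.6 F_EXX × L) = 767 / (0.75 × 0.6 × 550 × 385 × 10⁻³) = 8.049 mm.
Required leg w = t_e / 0.707 = 11.39 mm → use 12 mm.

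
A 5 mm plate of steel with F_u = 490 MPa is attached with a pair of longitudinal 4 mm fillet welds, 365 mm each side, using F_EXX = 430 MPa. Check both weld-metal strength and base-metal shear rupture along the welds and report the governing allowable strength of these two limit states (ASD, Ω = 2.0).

t_e = 0.707 × 4 = 2.828 mm; L = 730 mm.
Weld metal: R_n/Ω = (1/2.0) × 0.6 × 430 × 2.828 × 730 × 10⁻³ = 266.3 kN.
Base metal (shear rupture): R_n/Ω = (1/2.0) × 0.6 × 490 × 5 × 730 × 10⁻³ = 536.5 kN.
Governing: weld metal.

R_n/Ω ≈ 266 kN (weld metal governs)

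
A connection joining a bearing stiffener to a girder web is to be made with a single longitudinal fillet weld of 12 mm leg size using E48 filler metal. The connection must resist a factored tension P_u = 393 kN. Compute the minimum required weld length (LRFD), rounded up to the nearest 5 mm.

L = 215 mm

E48XX → F_EXX = 480 MPa.
Throat t_e = 0.707 × 12 = 8.484 mm.
φr_n = 0.75 × 0.6 × 480 × 8.484 × 10⁻³ = 1.833 kN/mm.
L_req = P_u / φr_n = 393 / 1.833 = 214.5 mm total.
Round up → use L = 215 mm.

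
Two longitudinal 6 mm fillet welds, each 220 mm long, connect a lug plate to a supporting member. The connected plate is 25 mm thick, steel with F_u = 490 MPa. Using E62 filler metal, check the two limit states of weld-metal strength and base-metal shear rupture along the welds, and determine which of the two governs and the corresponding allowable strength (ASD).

R_n/Ω ≈ 347 kN (weld metal governs)

E62XX → F_EXX = 620 MPa.
t_e = 0.707 × 6 = 4.242 mm; L = 440 mm.
Weld metal: R_n/Ω = (1/2.0) × 0.6 × 620 × 4.242 × 440 × 10⁻³ = 347.2 kN.
Base metal (shear rupture): R_n/Ω = (1/2.0) × 0.6 × 490 × 25 × 440 × 10⁻³ = 1617 kN.
Governing: weld metal.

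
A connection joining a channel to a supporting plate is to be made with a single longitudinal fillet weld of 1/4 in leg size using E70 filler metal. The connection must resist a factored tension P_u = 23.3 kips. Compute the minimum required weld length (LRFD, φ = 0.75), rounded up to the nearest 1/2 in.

E70XX → F_EXX = 70 ksi.
Throat t_e = 0.707 × 0.25 = 0.1767 in.
φr_n = 0.75 × 0.6 × 70 × 0.1767 = 5.568 kips/in.
L_req = P_u / φr_n = 23.3 / 5.568 = 4.185 in total.
Round up → use L = 4.5 in.

L = 4.5 in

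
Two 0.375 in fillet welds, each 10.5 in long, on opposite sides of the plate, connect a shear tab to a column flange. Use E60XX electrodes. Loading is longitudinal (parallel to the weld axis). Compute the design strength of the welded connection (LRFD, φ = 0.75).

E60XX → F_EXX = 60 ksi.
Effective throat t_e = 0.707 × 0.375 = 0.2651 in.
Total length L = 21 in; A_we = 0.2651 × 21 = 5.568 in².
F_nw = 0.6 F_EXX = 0.6 × 60 = 36 ksi.
φR_n = 0.75 × 36 × 5.568 = 150.3 kip.

φR_n ≈ 150 kip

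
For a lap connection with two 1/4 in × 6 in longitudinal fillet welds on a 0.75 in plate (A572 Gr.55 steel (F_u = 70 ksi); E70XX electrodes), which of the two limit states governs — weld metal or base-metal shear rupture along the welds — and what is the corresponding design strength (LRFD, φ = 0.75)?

E70XX → F_EXX = 70 ksi.
t_e = 0.707 × 0.25 = 0.1767 in; L = 12 in.
Weld metal: φR_n = 0.75 × 0.6 × 70 × 0.1767 × 12 = 66.81 kip.
Base metal (shear rupture): φR_n = 0.75 × 0.6 × 70 × 0.75 × 12 = 283.5 kip.
Governing: weld metal.

φR_n ≈ 66.8 kip (weld metal governs)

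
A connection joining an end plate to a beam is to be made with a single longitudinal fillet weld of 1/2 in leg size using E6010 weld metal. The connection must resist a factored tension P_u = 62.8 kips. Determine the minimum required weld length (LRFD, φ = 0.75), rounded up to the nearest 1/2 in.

L = 7 in

E60XX → F_EXX = 60 ksi.
Throat t_e = 0.707 × 0.5 = 0.3535 in.
φr_n = 0.75 × 0.6 × 60 × 0.3535 = 9.544 kips/in.
L_req = P_u / φr_n = 62.8 / 9.544 = 6.58 in total.
Round up → use L = 7 in.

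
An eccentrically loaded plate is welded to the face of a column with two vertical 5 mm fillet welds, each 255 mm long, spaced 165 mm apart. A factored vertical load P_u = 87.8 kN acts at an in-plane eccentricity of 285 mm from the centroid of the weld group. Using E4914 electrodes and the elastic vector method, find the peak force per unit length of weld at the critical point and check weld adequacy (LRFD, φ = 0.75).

E49XX → F_EXX = 490 MPa.
Total weld length L_w = 510 mm. Treat welds as unit-width lines.
Polar moment about centroid: J = 2[d³/12 + d(b/2)²] = 2[255³/12 + 255×82.5²] = 6235000 mm³.
Direct shear f_v = P/L_w = 87.8×10³ / 510 = 172.2 N/mm (vertical).
Torsion M = P·e = 87.8×10³ × 285 = 25023000 N·mm.
Critical point at (x, y) = (82.5, 127.5) from centroid. f_tx = M·y/J = 511.7 N/mm; f_ty = M·x/J = 331.1 N/mm.
Resultant f_max = √[f_tx² + (f_v + f_ty)²] = √[511.7² + (172.2 + 331.1)²] = 717.7 N/mm.
Capacity per unit length: φr_n = 0.75 × 0.6 × 490 × (0.707 × 5) = 779.5 N/mm.
717.7 ≤ 779.5 → adequate.

f_max ≈ 718 N/mm; adequate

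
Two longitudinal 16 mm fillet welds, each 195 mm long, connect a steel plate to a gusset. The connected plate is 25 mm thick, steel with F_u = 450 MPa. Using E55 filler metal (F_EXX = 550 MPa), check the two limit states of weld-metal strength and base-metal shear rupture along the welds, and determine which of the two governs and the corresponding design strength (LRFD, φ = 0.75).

φR_n ≈ 1090 kN (weld metal governs)

t_e = 0.707 × 16 = 11.31 mm; L = 390 mm.
Weld metal: φR_n = 0.75 × 0.6 × 550 × 11.31 × 390 × 10⁻³ = 1092 kN.
Base metal (shear rupture): φR_n = 0.75 × 0.6 × 450 × 25 × 390 × 10⁻³ = 1974 kN.
Governing: weld metal.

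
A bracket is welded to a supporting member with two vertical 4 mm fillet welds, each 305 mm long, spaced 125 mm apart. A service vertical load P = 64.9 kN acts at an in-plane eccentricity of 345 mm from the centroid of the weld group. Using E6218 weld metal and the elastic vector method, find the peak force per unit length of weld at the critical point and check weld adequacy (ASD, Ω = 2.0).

E62XX → F_EXX = 620 MPa.
Total weld length L_w = 610 mm. Treat welds as unit-width lines.
Polar moment about centroid: J = 2[d³/12 + d(b/2)²] = 2[305³/12 + 305×62.5²] = 7112000 mm³.
Direct shear f_v = P/L_w = 64.9×10³ / 610 = 106.4 N/mm (vertical).
Torsion M = P·e = 64.9×10³ × 345 = 22391000 N·mm.
Critical point at (x, y) = (62.5, 152.5) from centroid. f_tx = M·y/J = 480.1 N/mm; f_ty = M·x/J = 196.8 N/mm.
Resultant f_max = √[f_tx² + (f_v + f_ty)²] = √[480.1² + (106.4 + 196.8)²] = 567.8 N/mm.
Capacity per unit length: r_n/Ω = (1/2.0) × 0.6 × 620 × (0.707 × 4) = 526 N/mm.
567.8 > 526 → NOT adequate.

f_max ≈ 568 N/mm; NOT adequate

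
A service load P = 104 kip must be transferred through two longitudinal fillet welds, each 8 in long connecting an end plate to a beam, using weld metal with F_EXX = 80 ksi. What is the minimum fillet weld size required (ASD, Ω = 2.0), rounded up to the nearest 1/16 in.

w = 7/16 in

Total weld length L = 16 in.
Required throat t_e = P × Ω / (0.6 F_EXX × L) = 104 × 2.0 / (0.6 × 80 × 16) = 0.2708 in.
Required leg w = t_e / 0.707 = 0.3831 in → use 7/16 in.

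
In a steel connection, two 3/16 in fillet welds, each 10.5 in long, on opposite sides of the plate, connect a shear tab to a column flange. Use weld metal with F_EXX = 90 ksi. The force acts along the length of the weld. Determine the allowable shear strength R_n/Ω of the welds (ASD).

R_n/Ω ≈ 75.2 kips

Effective throat t_e = 0.707 × 0.1875 = 0.1326 in.
Total length L = 21 in; A_we = 0.1326 × 21 = 2.784 in².
F_nw = 0.6 F_EXX = 0.6 × 90 = 54 ksi.
R_n = 54 × 2.784 = 150.3 kips; R_n/Ω = 150.3/2.0 = 75.16 kips.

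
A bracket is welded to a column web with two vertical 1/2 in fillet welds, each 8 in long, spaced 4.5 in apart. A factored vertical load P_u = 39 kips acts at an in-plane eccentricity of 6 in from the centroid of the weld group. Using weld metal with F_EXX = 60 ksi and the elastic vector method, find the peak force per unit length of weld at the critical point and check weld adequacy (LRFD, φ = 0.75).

f_max ≈ 7.94 kip/in; adequate

Total weld length L_w = 16 in. Treat welds as unit-width lines.
Polar moment about centroid: J = 2[d³/12 + d(b/2)²] = 2[8³/12 + 8×2.25²] = 166.3 in³.
Direct shear f_v = P/L_w = 39 / 16 = 2.438 kip/in (vertical).
Torsion M = P·e = 39 × 6 = 234 kip·in.
Critical point at (x, y) = (2.25, 4) from centroid. f_tx = M·y/J = 5.627 kip/in; f_ty = M·x/J = 3.165 kip/in.
Resultant f_max = √[f_tx² + (f_v + f_ty)²] = √[5.627² + (2.438 + 3.165)²] = 7.941 kip/in.
Capacity per unit length: φr_n = 0.75 × 0.6 × 60 × (0.707 × 0.5) = 9.544 kip/in.
7.941 ≤ 9.544 → adequate.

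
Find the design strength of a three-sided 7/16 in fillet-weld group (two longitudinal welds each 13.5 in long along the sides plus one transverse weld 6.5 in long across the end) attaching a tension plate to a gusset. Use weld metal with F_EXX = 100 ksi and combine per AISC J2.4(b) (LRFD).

φR_n ≈ 466 kip

t_e = 0.707 × 0.4375 = 0.3093 in.
R_nwl = 0.6 × 100 × 0.3093 × 27 = 501.1 kip (longitudinal, 2 welds).
R_nwt = 0.6 × 100 × 0.3093 × 6.5 = 120.6 kip (transverse, base value).
(i) R_nwl + R_nwt = 621.7 kip; (ii) 0.85 R_nwl + 1.5 R_nwt = 606.9 kip.
R_n = max = 621.7 kip [governs: (i)]; φR_n = 466.3 kip.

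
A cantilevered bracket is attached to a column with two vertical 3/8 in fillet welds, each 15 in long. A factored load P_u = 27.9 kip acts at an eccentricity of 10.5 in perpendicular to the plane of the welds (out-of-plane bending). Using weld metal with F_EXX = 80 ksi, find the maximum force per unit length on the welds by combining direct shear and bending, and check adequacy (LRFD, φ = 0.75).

L_w = 2 × 15 = 30 in; section modulus (unit throat) S = 2 × L²/6 = 75 in².
Direct shear f_v = P/L_w = 27.9/30 = 0.93 kip/in.
Moment M = P × e = 27.9 × 10.5 = 292.95 kip·in; bending f_b = M/S = 3.906 kip/in.
f_max = √(f_v² + f_b²) = √(0.93² + 3.906²) = 4.015 kip/in.
φr_n = 0.75 × 0.6 × 80 × (0.707 × 0.375) = 9.544 kip/in → adequate.

f_max ≈ 4.02 kip/in; adequate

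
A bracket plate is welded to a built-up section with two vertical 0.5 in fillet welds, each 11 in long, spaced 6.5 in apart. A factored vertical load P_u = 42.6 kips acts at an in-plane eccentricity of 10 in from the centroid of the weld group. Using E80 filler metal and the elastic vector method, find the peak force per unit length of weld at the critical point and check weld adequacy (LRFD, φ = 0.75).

f_max ≈ 7.17 kip/in; adequate

E80XX → F_EXX = 80 ksi.
Total weld length L_w = 22 in. Treat welds as unit-width lines.
Polar moment about centroid: J = 2[d³/12 + d(b/2)²] = 2[11³/12 + 11×3.25²] = 454.2 in³.
Direct shear f_v = P/L_w = 42.6 / 22 = 1.936 kip/in (vertical).
Torsion M = P·e = 42.6 × 10 = 426 kip·in.
Critical point at (x, y) = (3.25, 5.5) from centroid. f_tx = M·y/J = 5.158 kip/in; f_ty = M·x/J = 3.048 kip/in.
Resultant f_max = √[f_tx² + (f_v + f_ty)²] = √[5.158² + (1.936 + 3.048)²] = 7.173 kip/in.
Capacity per unit length: φr_n = 0.75 × 0.6 × 80 × (0.707 × 0.5) = 12.73 kip/in.
7.173 ≤ 12.73 → adequate.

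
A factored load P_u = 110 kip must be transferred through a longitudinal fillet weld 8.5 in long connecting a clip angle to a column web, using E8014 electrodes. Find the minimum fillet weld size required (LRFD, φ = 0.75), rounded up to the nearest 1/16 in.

E80XX → F_EXX = 80 ksi.
Total weld length L = 8.5 in.
Required throat t_e = P_u / (φ × 0.6 F_EXX × L) = 110 / (0.75 × 0.6 × 80 × 8.5) = 0.3595 in.
Required leg w = t_e / 0.707 = 0.5085 in → use 9/16 in.

w = 9/16 in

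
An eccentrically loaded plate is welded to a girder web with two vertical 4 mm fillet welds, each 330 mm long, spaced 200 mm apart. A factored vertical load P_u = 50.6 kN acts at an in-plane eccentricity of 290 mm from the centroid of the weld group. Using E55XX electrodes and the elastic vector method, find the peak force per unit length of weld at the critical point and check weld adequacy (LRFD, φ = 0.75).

f_max ≈ 273 N/mm; adequate

E55XX → F_EXX = 550 MPa.
Total weld length L_w = 660 mm. Treat welds as unit-width lines.
Polar moment about centroid: J = 2[d³/12 + d(b/2)²] = 2[330³/12 + 330×100²] = 12590000 mm³.
Direct shear f_v = P/L_w = 50.6×10³ / 660 = 76.67 N/mm (vertical).
Torsion M = P·e = 50.6×10³ × 290 = 14674000 N·mm.
Critical point at (x, y) = (100, 165) from centroid. f_tx = M·y/J = 192.3 N/mm; f_ty = M·x/J = 116.6 N/mm.
Resultant f_max = √[f_tx² + (f_v + f_ty)²] = √[192.3² + (76.67 + 116.6)²] = 272.6 N/mm.
Capacity per unit length: φr_n = 0.75 × 0.6 × 550 × (0.707 × 4) = 699.9 N/mm.
272.6 ≤ 699.9 → adequate.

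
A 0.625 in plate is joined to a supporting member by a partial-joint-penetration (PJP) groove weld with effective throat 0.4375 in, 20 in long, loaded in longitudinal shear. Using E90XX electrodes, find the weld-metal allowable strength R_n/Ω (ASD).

R_n/Ω ≈ 236 kip

E90XX → F_EXX = 90 ksi.
Effective throat (given) t_e = 0.4375 in.
A_we = 0.4375 × 20 = 8.75 in².
F_nw = 0.6 F_EXX = 54 ksi.
R_n/Ω = (54 × 8.75) / 2.0 = 236.2 kip.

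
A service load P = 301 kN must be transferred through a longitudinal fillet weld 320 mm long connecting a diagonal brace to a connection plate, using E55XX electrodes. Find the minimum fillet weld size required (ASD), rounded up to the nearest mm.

w = 9 mm

E55XX → F_EXX = 550 MPa.
Total weld length L = 320 mm.
Required throat t_e = P × Ω / (0.6 F_EXX × L) = 301 × 2.0 / (0.6 × 550 × 320 × 10⁻³) = 5.701 mm.
Required leg w = t_e / 0.707 = 8.063 mm → use 9 mm.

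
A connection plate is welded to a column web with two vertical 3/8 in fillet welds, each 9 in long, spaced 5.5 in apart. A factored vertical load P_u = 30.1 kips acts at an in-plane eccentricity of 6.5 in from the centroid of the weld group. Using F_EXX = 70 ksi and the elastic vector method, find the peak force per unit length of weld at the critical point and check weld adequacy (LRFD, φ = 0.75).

f_max ≈ 5.08 kip/in; adequate

Total weld length L_w = 18 in. Treat welds as unit-width lines.
Polar moment about centroid: J = 2[d³/12 + d(b/2)²] = 2[9³/12 + 9×2.75²] = 257.6 in³.
Direct shear f_v = P/L_w = 30.1 / 18 = 1.672 kip/in (vertical).
Torsion M = P·e = 30.1 × 6.5 = 195.65 kip·in.
Critical point at (x, y) = (2.75, 4.5) from centroid. f_tx = M·y/J = 3.417 kip/in; f_ty = M·x/J = 2.088 kip/in.
Resultant f_max = √[f_tx² + (f_v + f_ty)²] = √[3.417² + (1.672 + 2.088)²] = 5.082 kip/in.
Capacity per unit length: φr_n = 0.75 × 0.6 × 70 × (0.707 × 0.375) = 8.351 kip/in.
5.082 ≤ 8.351 → adequate.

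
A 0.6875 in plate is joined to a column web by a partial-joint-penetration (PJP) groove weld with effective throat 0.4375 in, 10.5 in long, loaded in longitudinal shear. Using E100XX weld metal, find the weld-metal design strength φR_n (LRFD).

φR_n ≈ 207 kip

E100XX → F_EXX = 100 ksi.
Effective throat (given) t_e = 0.4375 in.
A_we = 0.4375 × 10.5 = 4.594 in².
F_nw = 0.6 F_EXX = 60 ksi.
φR_n = 0.75 × 60 × 4.594 = 206.7 kip.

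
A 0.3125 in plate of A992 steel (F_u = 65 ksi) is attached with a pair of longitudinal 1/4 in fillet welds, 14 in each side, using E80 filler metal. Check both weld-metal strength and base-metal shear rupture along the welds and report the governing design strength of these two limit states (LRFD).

φR_n ≈ 178 kips (weld metal governs)

E80XX → F_EXX = 80 ksi.
t_e = 0.707 × 0.25 = 0.1767 in; L = 28 in.
Weld metal: φR_n = 0.75 × 0.6 × 80 × 0.1767 × 28 = 178.2 kips.
Base metal (shear rupture): φR_n = 0.75 × 0.6 × 65 × 0.3125 × 28 = 255.9 kips.
Governing: weld metal.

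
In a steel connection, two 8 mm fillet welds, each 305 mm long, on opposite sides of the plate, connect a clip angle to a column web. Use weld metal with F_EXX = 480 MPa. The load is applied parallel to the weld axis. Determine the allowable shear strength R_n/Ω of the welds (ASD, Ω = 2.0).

Effective throat t_e = 0.707 × 8 = 5.656 mm.
Total length L = 610 mm; A_we = 5.656 × 610 = 3450 mm².
F_nw = 0.6 F_EXX = 0.6 × 480 = 288 MPa.
R_n = 288 × 3450 × 10⁻³ = 993.6 kN; R_n/Ω = 993.6/2.0 = 496.8 kN.

R_n/Ω ≈ 497 kN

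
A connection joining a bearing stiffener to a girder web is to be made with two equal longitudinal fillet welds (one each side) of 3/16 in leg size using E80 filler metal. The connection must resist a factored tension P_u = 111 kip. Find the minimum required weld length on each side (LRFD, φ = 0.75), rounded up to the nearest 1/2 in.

L = 12 in on each side

E80XX → F_EXX = 80 ksi.
Throat t_e = 0.707 × 0.1875 = 0.1326 in.
φr_n = 0.75 × 0.6 × 80 × 0.1326 = 4.772 kip/in.
L_req = P_u / φr_n = 111 / 4.772 = 23.26 in total.
Per side: 23.26 / 2 = 11.63 in.
Round up → use L = 12 in on each side.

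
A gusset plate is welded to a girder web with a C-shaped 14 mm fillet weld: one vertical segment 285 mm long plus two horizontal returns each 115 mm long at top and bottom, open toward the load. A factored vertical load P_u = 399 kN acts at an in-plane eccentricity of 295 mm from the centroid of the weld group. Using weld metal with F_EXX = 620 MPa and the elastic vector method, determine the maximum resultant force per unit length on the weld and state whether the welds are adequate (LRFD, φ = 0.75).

f_max ≈ 3200 N/mm; NOT adequate

Total weld length L_w = 515 mm. Treat welds as unit-width lines.
Centroid: x̄ = 2×115×57.5 / 515 = 25.68 mm from the vertical weld.
Polar moment about centroid: J = I_x + I_y = [285³/12 + 2×115×142.5²] + [285×25.68² + 2(115³/12 + 115×31.82²)] = 7274000 mm³.
Direct shear f_v = P/L_w = 399×10³ / 515 = 774.8 N/mm (vertical).
Torsion M = P·e = 399×10³ × 295 = 117700000 N·mm.
Critical point at (x, y) = (89.32, 142.5) from centroid. f_tx = M·y/J = 2306 N/mm; f_ty = M·x/J = 1445 N/mm.
Resultant f_max = √[f_tx² + (f_v + f_ty)²] = √[2306² + (774.8 + 1445)²] = 3201 N/mm.
Capacity per unit length: φr_n = 0.75 × 0.6 × 620 × (0.707 × 14) = 2762 N/mm.
3201 > 2762 → NOT adequate.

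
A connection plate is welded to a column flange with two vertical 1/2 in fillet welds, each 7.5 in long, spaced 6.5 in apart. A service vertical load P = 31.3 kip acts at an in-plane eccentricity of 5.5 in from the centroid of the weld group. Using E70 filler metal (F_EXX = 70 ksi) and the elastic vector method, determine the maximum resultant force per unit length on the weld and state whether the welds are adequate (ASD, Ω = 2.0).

Total weld length L_w = 15 in. Treat welds as unit-width lines.
Polar moment about centroid: J = 2[d³/12 + d(b/2)²] = 2[7.5³/12 + 7.5×3.25²] = 228.8 in³.
Direct shear f_v = P/L_w = 31.3 / 15 = 2.087 kip/in (vertical).
Torsion M = P·e = 31.3 × 5.5 = 172.15 kip·in.
Critical point at (x, y) = (3.25, 3.75) from centroid. f_tx = M·y/J = 2.822 kip/in; f_ty = M·x/J = 2.446 kip/in.
Resultant f_max = √[f_tx² + (f_v + f_ty)²] = √[2.822² + (2.087 + 2.446)²] = 5.339 kip/in.
Capacity per unit length: r_n/Ω = (1/2.0) × 0.6 × 70 × (0.707 × 0.5) = 7.423 kip/in.
5.339 ≤ 7.423 → adequate.

f_max ≈ 5.34 kip/in; adequate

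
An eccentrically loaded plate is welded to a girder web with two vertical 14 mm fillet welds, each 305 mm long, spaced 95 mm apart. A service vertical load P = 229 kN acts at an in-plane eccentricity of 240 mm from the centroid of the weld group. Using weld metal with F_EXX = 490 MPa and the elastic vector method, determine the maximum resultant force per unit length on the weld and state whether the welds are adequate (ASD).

Total weld length L_w = 610 mm. Treat welds as unit-width lines.
Polar moment about centroid: J = 2[d³/12 + d(b/2)²] = 2[305³/12 + 305×47.5²] = 6105000 mm³.
Direct shear f_v = P/L_w = 229×10³ / 610 = 375.4 N/mm (vertical).
Torsion M = P·e = 229×10³ × 240 = 54960000 N·mm.
Critical point at (x, y) = (47.5, 152.5) from centroid. f_tx = M·y/J = 1373 N/mm; f_ty = M·x/J = 427.6 N/mm.
Resultant f_max = √[f_tx² + (f_v + f_ty)²] = √[1373² + (375.4 + 427.6)²] = 1590 N/mm.
Capacity per unit length: r_n/Ω = (1/2.0) × 0.6 × 490 × (0.707 × 14) = 1455 N/mm.
1590 > 1455 → NOT adequate.

f_max ≈ 1590 N/mm; NOT adequate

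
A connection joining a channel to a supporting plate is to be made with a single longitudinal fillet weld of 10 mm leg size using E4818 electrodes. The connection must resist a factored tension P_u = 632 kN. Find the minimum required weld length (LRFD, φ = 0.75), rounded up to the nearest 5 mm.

E48XX → F_EXX = 480 MPa.
Throat t_e = 0.707 × 10 = 7.07 mm.
φr_n = 0.75 × 0.6 × 480 × 7.07 × 10⁻³ = 1.527 kN/mm.
L_req = P_u / φr_n = 632 / 1.527 = 413.9 mm total.
Round up → use L = 415 mm.

L = 415 mm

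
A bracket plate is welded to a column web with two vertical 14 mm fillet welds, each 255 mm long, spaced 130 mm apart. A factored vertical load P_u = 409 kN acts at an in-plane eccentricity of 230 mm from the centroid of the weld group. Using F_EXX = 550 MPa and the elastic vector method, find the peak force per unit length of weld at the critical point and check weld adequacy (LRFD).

f_max ≈ 3180 N/mm; NOT adequate

Total weld length L_w = 510 mm. Treat welds as unit-width lines.
Polar moment about centroid: J = 2[d³/12 + d(b/2)²] = 2[255³/12 + 255×65²] = 4918000 mm³.
Direct shear f_v = P/L_w = 409×10³ / 510 = 802 N/mm (vertical).
Torsion M = P·e = 409×10³ × 230 = 94070000 N·mm.
Critical point at (x, y) = (65, 127.5) from centroid. f_tx = M·y/J = 2439 N/mm; f_ty = M·x/J = 1243 N/mm.
Resultant f_max = √[f_tx² + (f_v + f_ty)²] = √[2439² + (802 + 1243)²] = 3183 N/mm.
Capacity per unit length: φr_n = 0.75 × 0.6 × 550 × (0.707 × 14) = 2450 N/mm.
3183 > 2450 → NOT adequate.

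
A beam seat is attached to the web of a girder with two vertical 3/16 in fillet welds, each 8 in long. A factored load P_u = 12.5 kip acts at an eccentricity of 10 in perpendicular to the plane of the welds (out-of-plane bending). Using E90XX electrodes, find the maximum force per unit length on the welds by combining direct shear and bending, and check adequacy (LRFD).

E90XX → F_EXX = 90 ksi.
L_w = 2 × 8 = 16 in; section modulus (unit throat) S = 2 × L²/6 = 21.33 in².
Direct shear f_v = P/L_w = 12.5/16 = 0.7812 kip/in.
Moment M = P × e = 12.5 × 10 = 125 kip·in; bending f_b = M/S = 5.859 kip/in.
f_max = √(f_v² + f_b²) = √(0.7812² + 5.859²) = 5.911 kip/in.
φr_n = 0.75 × 0.6 × 90 × (0.707 × 0.1875) = 5.369 kip/in → NOT adequate.

f_max ≈ 5.91 kip/in; NOT adequate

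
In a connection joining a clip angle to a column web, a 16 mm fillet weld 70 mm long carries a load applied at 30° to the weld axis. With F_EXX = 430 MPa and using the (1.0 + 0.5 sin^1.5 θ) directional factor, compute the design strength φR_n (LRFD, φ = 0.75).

t_e = 0.707 × 16 = 11.31 mm; A_we = 11.31 × 70 = 791.8 mm².
Directional factor: 1.0 + 0.5 sin^1.5(30°) = 1.177.
F_nw = 0.6 × 430 × 1.177 = 303.6 MPa.
φR_n = 0.75 × 303.6 × 791.8 × 10⁻³ = 180.3 kN.

φR_n ≈ 180 kN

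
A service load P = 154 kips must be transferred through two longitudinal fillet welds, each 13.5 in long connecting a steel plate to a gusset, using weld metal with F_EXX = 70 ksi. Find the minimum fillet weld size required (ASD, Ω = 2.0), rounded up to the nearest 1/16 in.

w = 7/16 in

Total weld length L = 27 in.
Required throat t_e = P × Ω / (0.6 F_EXX × L) = 154 × 2.0 / (0.6 × 70 × 27) = 0.2716 in.
Required leg w = t_e / 0.707 = 0.3842 in → use 7/16 in.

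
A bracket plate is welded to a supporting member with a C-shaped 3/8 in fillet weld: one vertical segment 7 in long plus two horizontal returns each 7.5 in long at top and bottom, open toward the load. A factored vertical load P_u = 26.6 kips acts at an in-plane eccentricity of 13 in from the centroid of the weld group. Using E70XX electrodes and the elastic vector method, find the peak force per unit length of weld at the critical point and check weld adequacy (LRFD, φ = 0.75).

f_max ≈ 7.01 kip/in; adequate

E70XX → F_EXX = 70 ksi.
Total weld length L_w = 22 in. Treat welds as unit-width lines.
Centroid: x̄ = 2×7.5×3.75 / 22 = 2.557 in from the vertical weld.
Polar moment about centroid: J = I_x + I_y = [7³/12 + 2×7.5×3.5²] + [7×2.557² + 2(7.5³/12 + 7.5×1.193²)] = 349.8 in³.
Direct shear f_v = P/L_w = 26.6 / 22 = 1.209 kip/in (vertical).
Torsion M = P·e = 26.6 × 13 = 345.8 kip·in.
Critical point at (x, y) = (4.943, 3.5) from centroid. f_tx = M·y/J = 3.46 kip/in; f_ty = M·x/J = 4.887 kip/in.
Resultant f_max = √[f_tx² + (f_v + f_ty)²] = √[3.46² + (1.209 + 4.887)²] = 7.01 kip/in.
Capacity per unit length: φr_n = 0.75 × 0.6 × 70 × (0.707 × 0.375) = 8.351 kip/in.
7.01 ≤ 8.351 → adequate.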